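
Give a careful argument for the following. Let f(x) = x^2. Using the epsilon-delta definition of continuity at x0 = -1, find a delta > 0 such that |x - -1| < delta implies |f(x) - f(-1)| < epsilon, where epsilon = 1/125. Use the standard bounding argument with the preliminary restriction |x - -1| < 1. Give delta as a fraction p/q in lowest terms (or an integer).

Factor: |x^2 - (-1)^2| = |x - -1| * |x + -1|.
Impose |x - -1| < 1 first. Then |x + -1| = |(x - -1) + 2*(-1)| <= |x - -1| + 2*|-1| < 1 + 2 = 3.
So |x^2 - (-1)^2| < delta * 3.
We need delta * 3 <= 1/125, i.e. delta <= 1/125/3 = 1/375.
Since 1/375 < 1, this is tighter than 1; take delta = 1/375.
So delta = 1/375 works.

1/375


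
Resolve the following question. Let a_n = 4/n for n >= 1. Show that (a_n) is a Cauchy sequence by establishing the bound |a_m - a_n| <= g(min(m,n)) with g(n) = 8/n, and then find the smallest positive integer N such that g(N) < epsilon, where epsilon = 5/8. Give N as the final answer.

For any m, n >= 1, by the triangle inequality:
|a_m - a_n| = |4/m - 4/n| <= 4*1/m + 4*1/n <= 8/min(m,n).
So g(n) = 8/n bounds the Cauchy difference. Since g(n) -> 0, (a_n) is Cauchy.
Now solve g(N) < 5/8: 8/N < 5/8 <=> N > 8 / (5/8) = 64/5.
The smallest integer strictly greater than 64/5 is N = 13.
Check: g(13) = 8/13 = 8/13 < 5/8; g(12) = 2/3 >= 5/8. So N = 13.

13


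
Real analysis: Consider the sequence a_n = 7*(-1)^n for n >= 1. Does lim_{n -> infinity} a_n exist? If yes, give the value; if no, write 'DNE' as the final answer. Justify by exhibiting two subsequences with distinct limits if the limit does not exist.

Examine the behaviour of a_n along subsequences.
Even-n subsequence a_{2k} = 7 -> 7. Odd-n subsequence a_{2k+1} = -7 -> -7.
Since these two subsequential limits are 7 and -7, distinct, the full sequence cannot converge (a convergent sequence has all subsequences tending to the same limit). So lim a_n does not exist.

DNE


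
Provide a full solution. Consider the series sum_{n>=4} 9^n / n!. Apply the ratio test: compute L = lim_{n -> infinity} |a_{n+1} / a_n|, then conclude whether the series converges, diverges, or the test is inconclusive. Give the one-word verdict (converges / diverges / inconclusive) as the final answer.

Let a_n denote the general term. Form the ratio a_{n+1}/a_n and simplify:
a_{n+1}/a_n = 9/(n + 1)
Take the limit as n -> infinity: L = 0.
Since L = 0 < 1, the ratio test implies the series converges.

converges


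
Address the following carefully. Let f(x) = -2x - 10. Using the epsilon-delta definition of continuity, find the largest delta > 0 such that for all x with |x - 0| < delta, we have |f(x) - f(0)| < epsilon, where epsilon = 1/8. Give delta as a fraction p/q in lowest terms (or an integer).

We compute f(0) = -2*(0) - 10 = -10.
|f(x) - f(0)| = |-2x - 10 - (-10)| = |-2(x - 0)| = 2|x - 0|.
We need 2|x - 0| < 1/8, i.e. |x - 0| < 1/8 / 2 = 1/16.
So any delta <= 1/16 works. Conversely, if delta > 1/16, then x = 0 + 1/16 satisfies |x - 0| = 1/16 < delta but |f(x) - f(0)| = 2 * 1/16 = 1/8, which is not < 1/8; so no larger delta works.
Hence the largest such delta is 1/16.

1/16


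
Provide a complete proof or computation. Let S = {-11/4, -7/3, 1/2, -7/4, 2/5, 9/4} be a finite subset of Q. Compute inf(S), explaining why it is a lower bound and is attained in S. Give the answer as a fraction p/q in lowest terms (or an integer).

S is finite, so inf(S) = min(S).
Sorted increasing:
-11/4, -7/3, -7/4, 2/5, 1/2, 9/4
The extremum is -11/4.
For every x in S, x >= -11/4. And -11/4 is in S, so it is attained.
Therefore inf(S) = -11/4.

-11/4


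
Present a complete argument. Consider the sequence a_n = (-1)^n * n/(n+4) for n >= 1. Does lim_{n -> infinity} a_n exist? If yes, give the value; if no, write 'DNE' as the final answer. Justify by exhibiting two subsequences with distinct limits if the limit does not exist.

Examine the behaviour of a_n along subsequences.
a_{2k} = 2k/(2k+4) -> 1. a_{2k+1} = -(2k+1)/(2k+5) -> -1.
Since these two subsequential limits are 1 and -1, distinct, the full sequence cannot converge (a convergent sequence has all subsequences tending to the same limit). So lim a_n does not exist.

DNE


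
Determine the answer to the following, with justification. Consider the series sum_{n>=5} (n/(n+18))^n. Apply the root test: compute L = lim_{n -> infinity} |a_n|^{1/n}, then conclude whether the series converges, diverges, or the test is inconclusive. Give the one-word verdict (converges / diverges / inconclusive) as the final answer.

Let a_n denote the general term. Form |a_n|^(1/n) and simplify:
|a_n|^(1/n) = n/(n + 18)
Take the limit as n -> infinity: L = 1.
Since L = 1, the root test is inconclusive. (In fact a_n = (n/(n+18))^n -> e^(-18) != 0, so the nth-term test shows divergence; but the root test itself gives no conclusion.)

inconclusive


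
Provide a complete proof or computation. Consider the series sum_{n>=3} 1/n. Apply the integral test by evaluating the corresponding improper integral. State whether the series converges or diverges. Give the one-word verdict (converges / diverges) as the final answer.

Let f(x) = 1/x. Then f is positive, continuous, and decreasing on [3, infinity), so the integral test applies.
Compute the improper integral int_{3}^infinity f(x) dx:
  antiderivative F(x) = log(x).
  As x -> infinity, log(x) -> infinity.
  So int = infinity - log(3) = infinity. By the integral test, the series diverges.

diverges


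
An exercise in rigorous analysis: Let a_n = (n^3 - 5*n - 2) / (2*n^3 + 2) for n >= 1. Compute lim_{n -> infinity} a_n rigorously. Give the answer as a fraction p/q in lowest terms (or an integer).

Divide numerator and denominator by n^3, the highest power:
numerator / n^3 = 1 - 5/n^2 - 2/n^3
denominator / n^3 = 2 + 2/n^3
As n -> infinity, all terms of the form c/n^k (k >= 1) tend to 0.
So numerator / n^3 -> 1 and denominator / n^3 -> 2.
Therefore lim a_n = 1/2.

1/2


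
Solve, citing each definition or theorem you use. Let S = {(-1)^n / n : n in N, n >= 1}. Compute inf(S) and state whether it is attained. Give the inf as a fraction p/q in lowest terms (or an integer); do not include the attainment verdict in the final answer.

Analysis:
- Values: -1, 1/2, -1/3, 1/4, -1/5, ...
- Positive terms (even n): 1/(2+0), 1/(4+0), ... decreasing -> max = 1/2 (n=2).
- Negative terms (odd n): -1/(1+0), -1/(3+0), ... increasing -> min = -1 (n=1).
- So sup = 1/2 (attained at n=2); inf = -1 (attained at n=1).
Conclusion: inf(S) = -1, attained in S.

-1


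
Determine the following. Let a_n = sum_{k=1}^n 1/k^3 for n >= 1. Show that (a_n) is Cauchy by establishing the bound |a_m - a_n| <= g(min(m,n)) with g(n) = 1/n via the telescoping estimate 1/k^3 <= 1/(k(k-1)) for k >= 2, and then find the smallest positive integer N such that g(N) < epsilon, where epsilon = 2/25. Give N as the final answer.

For m > n >= 1: |a_m - a_n| = sum_{k=n+1}^m 1/k^3.
Use 1/k^3 <= 1/(k(k-1)) = 1/(k-1) - 1/k for k >= 2 (which holds since k^3 >= k^2 >= k(k-1) for k >= 2):
sum_{k=n+1}^m 1/k^3 <= sum_{k=n+1}^m (1/(k-1) - 1/k) = 1/n - 1/m <= 1/n.
By symmetry the same bound holds with n,m swapped, so |a_m - a_n| <= 1/min(m,n) = g(min(m,n)). Since g(n) -> 0, (a_n) is Cauchy.
Now solve g(N) < 2/25: 1/N < 2/25 <=> N > 1/(2/25) = 25/2.
The smallest integer strictly greater than 25/2 is N = 13.
Check: g(13) = 1/13 < 2/25; g(12) = 1/12 >= 2/25. So N = 13.

13


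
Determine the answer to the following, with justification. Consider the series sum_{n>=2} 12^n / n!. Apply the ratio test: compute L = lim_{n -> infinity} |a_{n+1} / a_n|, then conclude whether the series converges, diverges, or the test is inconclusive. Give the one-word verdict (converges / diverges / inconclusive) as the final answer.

Let a_n denote the general term. Form the ratio a_{n+1}/a_n and simplify:
a_{n+1}/a_n = 12/(n + 1)
Take the limit as n -> infinity: L = 0.
Since L = 0 < 1, the ratio test implies the series converges.

converges


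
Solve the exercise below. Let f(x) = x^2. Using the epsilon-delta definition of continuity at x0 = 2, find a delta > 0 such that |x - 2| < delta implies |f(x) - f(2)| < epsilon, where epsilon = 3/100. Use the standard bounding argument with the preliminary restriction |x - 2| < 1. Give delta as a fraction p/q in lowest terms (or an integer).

Factor: |x^2 - (2)^2| = |x - 2| * |x + 2|.
Impose |x - 2| < 1 first. Then |x + 2| = |(x - 2) + 2*(2)| <= |x - 2| + 2*|2| < 1 + 4 = 5.
So |x^2 - (2)^2| < delta * 5.
We need delta * 5 <= 3/100, i.e. delta <= 3/100/5 = 3/500.
Since 3/500 < 1, this is tighter than 1; take delta = 3/500.
So delta = 3/500 works.

3/500


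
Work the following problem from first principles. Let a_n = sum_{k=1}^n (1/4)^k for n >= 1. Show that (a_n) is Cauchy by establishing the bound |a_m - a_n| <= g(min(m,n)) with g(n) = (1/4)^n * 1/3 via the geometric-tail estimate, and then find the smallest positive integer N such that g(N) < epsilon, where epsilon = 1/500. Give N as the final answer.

For m > n >= 1: |a_m - a_n| = sum_{k=n+1}^m (1/4)^k < sum_{k=n+1}^infinity (1/4)^k = (1/4)^(n+1) / (1 - 1/4) = (1/4)^n * (1/4) * (4/3) = (1/4)^n * 1/3.
So g(n) = (1/4)^n / 3. Since g(n) -> 0, (a_n) is Cauchy.
Now solve g(N) < 1/500: (1/4)^N / 3 < 1/500 <=> 4^N > 1 / (3 * 1/500) = 500/3.
Check powers of 4: 4^3 = 64 <= 500/3, 4^4 = 256 > 500/3.
So the smallest such N is 4. Check: g(4) = 1/(3 * 256) = 1/768 < 1/500.

4


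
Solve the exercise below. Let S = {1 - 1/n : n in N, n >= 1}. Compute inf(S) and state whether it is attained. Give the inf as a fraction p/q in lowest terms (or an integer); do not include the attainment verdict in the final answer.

Analysis:
- Values: 0, 1/2, 2/3, 3/4, ... strictly increasing.
- Minimum is 0 (n=1); inf = 0 (attained).
- 1 - 1/n -> 1 from below; sup = 1, not attained.
Conclusion: inf(S) = 0, attained in S.

0


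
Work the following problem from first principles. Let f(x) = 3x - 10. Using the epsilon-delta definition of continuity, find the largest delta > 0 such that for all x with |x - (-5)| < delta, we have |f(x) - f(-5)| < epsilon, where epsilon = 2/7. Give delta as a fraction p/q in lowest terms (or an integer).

We compute f(-5) = 3*(-5) - 10 = -25.
|f(x) - f(-5)| = |3x - 10 - (-25)| = |3(x - (-5))| = 3|x - (-5)|.
We need 3|x - (-5)| < 2/7, i.e. |x - (-5)| < 2/7 / 3 = 2/21.
So any delta <= 2/21 works. Conversely, if delta > 2/21, then x = -5 + 2/21 satisfies |x - (-5)| = 2/21 < delta but |f(x) - f(-5)| = 3 * 2/21 = 2/7, which is not < 2/7; so no larger delta works.
Hence the largest such delta is 2/21.

2/21


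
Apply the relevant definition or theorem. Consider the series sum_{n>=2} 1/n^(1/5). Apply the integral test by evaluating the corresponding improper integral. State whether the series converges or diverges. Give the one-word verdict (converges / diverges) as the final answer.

Let f(x) = x^(-1/5). Then f is positive, continuous, and decreasing on [2, infinity), so the integral test applies.
Compute the improper integral int_{2}^infinity f(x) dx:
  antiderivative F(x) = 5*x^(4/5)/4.
  As x -> infinity, F(x) -> infinity (since p = 1/5 < 1).
  So the integral diverges. By the integral test, the series diverges.

diverges


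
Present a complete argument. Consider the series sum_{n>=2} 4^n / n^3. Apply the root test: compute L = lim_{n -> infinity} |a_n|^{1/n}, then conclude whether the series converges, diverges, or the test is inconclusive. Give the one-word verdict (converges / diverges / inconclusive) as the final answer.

Let a_n denote the general term. Form |a_n|^(1/n) and simplify:
|a_n|^(1/n) = 4/n^(3/n)
Take the limit as n -> infinity: L = 4.
Since L = 4 > 1, the root test implies divergence.

diverges


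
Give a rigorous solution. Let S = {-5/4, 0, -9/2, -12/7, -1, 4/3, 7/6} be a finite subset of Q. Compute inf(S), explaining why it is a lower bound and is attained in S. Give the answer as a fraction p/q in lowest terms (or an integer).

S is finite, so inf(S) = min(S).
Sorted increasing:
-9/2, -12/7, -5/4, -1, 0, 7/6, 4/3
The extremum is -9/2.
For every x in S, x >= -9/2. And -9/2 is in S, so it is attained.
Therefore inf(S) = -9/2.

-9/2


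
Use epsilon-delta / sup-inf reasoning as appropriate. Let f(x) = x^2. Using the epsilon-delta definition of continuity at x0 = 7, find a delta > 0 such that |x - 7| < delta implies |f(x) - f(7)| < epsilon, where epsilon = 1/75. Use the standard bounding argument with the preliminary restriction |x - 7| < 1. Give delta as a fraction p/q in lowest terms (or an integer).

Factor: |x^2 - (7)^2| = |x - 7| * |x + 7|.
Impose |x - 7| < 1 first. Then |x + 7| = |(x - 7) + 2*(7)| <= |x - 7| + 2*|7| < 1 + 14 = 15.
So |x^2 - (7)^2| < delta * 15.
We need delta * 15 <= 1/75, i.e. delta <= 1/75/15 = 1/1125.
Since 1/1125 < 1, this is tighter than 1; take delta = 1/1125.
So delta = 1/1125 works.

1/1125


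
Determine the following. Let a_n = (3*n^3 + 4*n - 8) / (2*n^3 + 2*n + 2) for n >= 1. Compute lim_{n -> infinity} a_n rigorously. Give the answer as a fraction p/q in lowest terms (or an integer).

Divide numerator and denominator by n^3, the highest power:
numerator / n^3 = 3 + 4/n^2 - 8/n^3
denominator / n^3 = 2 + 2/n^2 + 2/n^3
As n -> infinity, all terms of the form c/n^k (k >= 1) tend to 0.
So numerator / n^3 -> 3 and denominator / n^3 -> 2.
Therefore lim a_n = 3/2.

3/2


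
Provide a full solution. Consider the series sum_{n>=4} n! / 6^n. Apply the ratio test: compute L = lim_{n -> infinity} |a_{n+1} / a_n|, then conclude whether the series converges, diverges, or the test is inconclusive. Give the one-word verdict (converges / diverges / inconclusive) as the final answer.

Let a_n denote the general term. Form the ratio a_{n+1}/a_n and simplify:
a_{n+1}/a_n = n/6 + 1/6
Take the limit as n -> infinity: L = infinity.
Since L = infinity > 1 (or L = infinity), the ratio test implies the series diverges.

diverges


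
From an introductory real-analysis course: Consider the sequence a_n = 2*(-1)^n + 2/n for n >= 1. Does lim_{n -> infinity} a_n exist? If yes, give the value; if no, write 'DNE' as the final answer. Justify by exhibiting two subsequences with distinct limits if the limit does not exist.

Examine the behaviour of a_n along subsequences.
a_{2k} = 2 + 2/(2k) -> 2. a_{2k+1} = -2 + 2/(2k+1) -> -2.
Since these two subsequential limits are 2 and -2, distinct, the full sequence cannot converge (a convergent sequence has all subsequences tending to the same limit). So lim a_n does not exist.

DNE


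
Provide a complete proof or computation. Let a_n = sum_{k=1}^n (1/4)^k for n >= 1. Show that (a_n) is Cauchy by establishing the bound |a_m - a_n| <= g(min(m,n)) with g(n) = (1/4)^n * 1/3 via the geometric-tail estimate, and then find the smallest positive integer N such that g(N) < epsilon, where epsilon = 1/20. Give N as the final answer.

For m > n >= 1: |a_m - a_n| = sum_{k=n+1}^m (1/4)^k < sum_{k=n+1}^infinity (1/4)^k = (1/4)^(n+1) / (1 - 1/4) = (1/4)^n * (1/4) * (4/3) = (1/4)^n * 1/3.
So g(n) = (1/4)^n / 3. Since g(n) -> 0, (a_n) is Cauchy.
Now solve g(N) < 1/20: (1/4)^N / 3 < 1/20 <=> 4^N > 1 / (3 * 1/20) = 20/3.
Check powers of 4: 4^1 = 4 <= 20/3, 4^2 = 16 > 20/3.
So the smallest such N is 2. Check: g(2) = 1/(3 * 16) = 1/48 < 1/20.

2


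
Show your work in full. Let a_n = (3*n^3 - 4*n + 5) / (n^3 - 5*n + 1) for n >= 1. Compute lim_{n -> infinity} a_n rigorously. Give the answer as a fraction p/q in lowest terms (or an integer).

Divide numerator and denominator by n^3, the highest power:
numerator / n^3 = 3 - 4/n^2 + 5/n^3
denominator / n^3 = 1 - 5/n^2 + n^(-3)
As n -> infinity, all terms of the form c/n^k (k >= 1) tend to 0.
So numerator / n^3 -> 3 and denominator / n^3 -> 1.
Therefore lim a_n = 3.

3


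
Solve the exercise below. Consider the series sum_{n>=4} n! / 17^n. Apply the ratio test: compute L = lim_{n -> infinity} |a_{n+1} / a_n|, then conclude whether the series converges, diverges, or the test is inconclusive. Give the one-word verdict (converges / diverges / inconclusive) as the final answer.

Let a_n denote the general term. Form the ratio a_{n+1}/a_n and simplify:
a_{n+1}/a_n = n/17 + 1/17
Take the limit as n -> infinity: L = infinity.
Since L = infinity > 1 (or L = infinity), the ratio test implies the series diverges.

diverges


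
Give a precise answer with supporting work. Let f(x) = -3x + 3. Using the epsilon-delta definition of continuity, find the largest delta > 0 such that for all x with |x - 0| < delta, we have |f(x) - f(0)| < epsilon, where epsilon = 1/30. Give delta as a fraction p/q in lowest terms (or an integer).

We compute f(0) = -3*(0) + 3 = 3.
|f(x) - f(0)| = |-3x + 3 - (3)| = |-3(x - 0)| = 3|x - 0|.
We need 3|x - 0| < 1/30, i.e. |x - 0| < 1/30 / 3 = 1/90.
So any delta <= 1/90 works. Conversely, if delta > 1/90, then x = 0 + 1/90 satisfies |x - 0| = 1/90 < delta but |f(x) - f(0)| = 3 * 1/90 = 1/30, which is not < 1/30; so no larger delta works.
Hence the largest such delta is 1/90.

1/90


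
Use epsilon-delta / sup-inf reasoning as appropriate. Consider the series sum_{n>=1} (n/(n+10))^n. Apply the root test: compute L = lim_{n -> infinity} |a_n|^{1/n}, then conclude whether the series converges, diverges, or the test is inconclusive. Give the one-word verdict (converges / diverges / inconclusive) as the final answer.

Let a_n denote the general term. Form |a_n|^(1/n) and simplify:
|a_n|^(1/n) = n/(n + 10)
Take the limit as n -> infinity: L = 1.
Since L = 1, the root test is inconclusive. (In fact a_n = (n/(n+10))^n -> e^(-10) != 0, so the nth-term test shows divergence; but the root test itself gives no conclusion.)

inconclusive


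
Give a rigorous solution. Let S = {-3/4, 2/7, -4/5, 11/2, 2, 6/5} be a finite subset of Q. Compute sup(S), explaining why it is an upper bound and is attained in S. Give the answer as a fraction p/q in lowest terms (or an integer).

S is finite, so sup(S) = max(S).
Sorted decreasing:
11/2, 2, 6/5, 2/7, -3/4, -4/5
The extremum is 11/2.
For every x in S, x <= 11/2. And 11/2 is in S, so it is attained.
Therefore sup(S) = 11/2.

11/2


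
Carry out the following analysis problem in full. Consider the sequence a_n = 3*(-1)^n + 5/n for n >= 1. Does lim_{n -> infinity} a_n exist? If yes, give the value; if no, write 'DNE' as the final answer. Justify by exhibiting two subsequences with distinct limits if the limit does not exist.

Examine the behaviour of a_n along subsequences.
a_{2k} = 3 + 5/(2k) -> 3. a_{2k+1} = -3 + 5/(2k+1) -> -3.
Since these two subsequential limits are 3 and -3, distinct, the full sequence cannot converge (a convergent sequence has all subsequences tending to the same limit). So lim a_n does not exist.

DNE


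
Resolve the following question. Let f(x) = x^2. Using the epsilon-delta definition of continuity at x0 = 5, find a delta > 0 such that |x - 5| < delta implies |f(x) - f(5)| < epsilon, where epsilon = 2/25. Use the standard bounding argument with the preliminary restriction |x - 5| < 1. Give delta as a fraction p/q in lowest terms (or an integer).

Factor: |x^2 - (5)^2| = |x - 5| * |x + 5|.
Impose |x - 5| < 1 first. Then |x + 5| = |(x - 5) + 2*(5)| <= |x - 5| + 2*|5| < 1 + 10 = 11.
So |x^2 - (5)^2| < delta * 11.
We need delta * 11 <= 2/25, i.e. delta <= 2/25/11 = 2/275.
Since 2/275 < 1, this is tighter than 1; take delta = 2/275.
So delta = 2/275 works.

2/275


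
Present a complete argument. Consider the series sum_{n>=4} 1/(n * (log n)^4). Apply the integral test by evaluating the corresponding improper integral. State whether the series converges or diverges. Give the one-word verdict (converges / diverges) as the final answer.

Let f(x) = 1/(x*log(x)^4). Then f is positive, continuous, and decreasing on [4, infinity), so the integral test applies.
Compute the improper integral int_{4}^infinity f(x) dx:
  antiderivative F(x) = -1/(3*log(x)^3).
  F(x) -> 0 as x -> infinity.  int = 0 - F(4) = 1/(3*log(4)^3) < infinity. By the integral test, the series converges.

converges


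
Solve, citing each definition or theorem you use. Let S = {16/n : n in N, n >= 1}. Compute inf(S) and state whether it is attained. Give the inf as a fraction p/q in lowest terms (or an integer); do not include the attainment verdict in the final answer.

Analysis:
- Values: 16, 8, 16/3, 4, ... strictly decreasing.
- The maximum is 16 (n=1); sup = 16 (attained).
- The set is bounded below by 0; 16/n -> 0 so 0 is the greatest lower bound.
- 0 is not in the set, so inf = 0 is not attained.
Conclusion: inf(S) = 0, not attained in S.

0


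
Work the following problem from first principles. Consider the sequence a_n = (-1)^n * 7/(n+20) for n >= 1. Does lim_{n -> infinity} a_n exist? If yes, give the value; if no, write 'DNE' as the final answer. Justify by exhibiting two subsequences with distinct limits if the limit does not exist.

Examine the behaviour of a_n along subsequences.
Even-n subsequence a_{2k} = 7/(2k+20) -> 0. Odd-n subsequence a_{2k+1} = -7/(2k+21) -> 0. Both tend to 0, which suggests the limit is 0; verify directly.
|a_n - 0| = 7/(n+20) < 7/n for every n >= 1.
Given epsilon > 0, choose a positive integer N > 7/epsilon. Then for all n >= N, |a_n| < 7/n <= 7/N < epsilon.
So by the definition of the limit, lim a_n exists and equals 0.

0


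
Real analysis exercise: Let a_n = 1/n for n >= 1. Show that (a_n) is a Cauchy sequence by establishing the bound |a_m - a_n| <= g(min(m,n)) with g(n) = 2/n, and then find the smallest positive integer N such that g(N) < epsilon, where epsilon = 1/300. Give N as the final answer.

For any m, n >= 1, by the triangle inequality:
|a_m - a_n| = |1/m - 1/n| <= 1/m + 1/n <= 2/min(m,n).
So g(n) = 2/n bounds the Cauchy difference. Since g(n) -> 0, (a_n) is Cauchy.
Now solve g(N) < 1/300: 2/N < 1/300 <=> N > 2 / (1/300) = 600.
The smallest integer strictly greater than 600 is N = 601.
Check: g(601) = 2/601 = 2/601 < 1/300; g(600) = 1/300 >= 1/300. So N = 601.

601


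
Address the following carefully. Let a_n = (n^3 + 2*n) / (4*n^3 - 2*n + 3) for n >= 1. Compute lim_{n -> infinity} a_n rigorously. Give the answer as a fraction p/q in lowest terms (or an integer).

Divide numerator and denominator by n^3, the highest power:
numerator / n^3 = 1 + 2/n^2
denominator / n^3 = 4 - 2/n^2 + 3/n^3
As n -> infinity, all terms of the form c/n^k (k >= 1) tend to 0.
So numerator / n^3 -> 1 and denominator / n^3 -> 4.
Therefore lim a_n = 1/4.

1/4


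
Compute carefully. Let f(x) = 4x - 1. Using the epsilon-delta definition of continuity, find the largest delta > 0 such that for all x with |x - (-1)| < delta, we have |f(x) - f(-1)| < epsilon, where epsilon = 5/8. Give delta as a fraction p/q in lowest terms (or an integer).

We compute f(-1) = 4*(-1) - 1 = -5.
|f(x) - f(-1)| = |4x - 1 - (-5)| = |4(x - (-1))| = 4|x - (-1)|.
We need 4|x - (-1)| < 5/8, i.e. |x - (-1)| < 5/8 / 4 = 5/32.
So any delta <= 5/32 works. Conversely, if delta > 5/32, then x = -1 + 5/32 satisfies |x - (-1)| = 5/32 < delta but |f(x) - f(-1)| = 4 * 5/32 = 5/8, which is not < 5/8; so no larger delta works.
Hence the largest such delta is 5/32.

5/32


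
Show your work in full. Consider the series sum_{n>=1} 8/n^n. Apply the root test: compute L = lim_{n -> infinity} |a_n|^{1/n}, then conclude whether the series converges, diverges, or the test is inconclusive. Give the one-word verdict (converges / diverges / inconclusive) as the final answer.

Let a_n denote the general term. Form |a_n|^(1/n) and simplify:
|a_n|^(1/n) = 2^(3/n)/n
Take the limit as n -> infinity: L = 0.
Since L = 0 < 1, the root test implies convergence.

converges


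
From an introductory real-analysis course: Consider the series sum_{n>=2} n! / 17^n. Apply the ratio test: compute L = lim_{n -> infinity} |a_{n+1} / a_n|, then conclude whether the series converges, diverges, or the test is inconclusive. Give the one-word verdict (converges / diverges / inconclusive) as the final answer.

Let a_n denote the general term. Form the ratio a_{n+1}/a_n and simplify:
a_{n+1}/a_n = n/17 + 1/17
Take the limit as n -> infinity: L = infinity.
Since L = infinity > 1 (or L = infinity), the ratio test implies the series diverges.

diverges


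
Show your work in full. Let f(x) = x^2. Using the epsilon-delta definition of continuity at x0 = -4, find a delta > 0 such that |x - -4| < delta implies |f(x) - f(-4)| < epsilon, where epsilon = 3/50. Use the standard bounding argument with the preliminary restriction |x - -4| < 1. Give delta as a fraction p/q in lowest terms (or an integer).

Factor: |x^2 - (-4)^2| = |x - -4| * |x + -4|.
Impose |x - -4| < 1 first. Then |x + -4| = |(x - -4) + 2*(-4)| <= |x - -4| + 2*|-4| < 1 + 8 = 9.
So |x^2 - (-4)^2| < delta * 9.
We need delta * 9 <= 3/50, i.e. delta <= 3/50/9 = 1/150.
Since 1/150 < 1, this is tighter than 1; take delta = 1/150.
So delta = 1/150 works.

1/150


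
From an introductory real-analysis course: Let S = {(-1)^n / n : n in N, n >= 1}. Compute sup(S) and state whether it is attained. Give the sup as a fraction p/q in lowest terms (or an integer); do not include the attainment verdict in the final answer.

Analysis:
- Values: -1, 1/2, -1/3, 1/4, -1/5, ...
- Positive terms (even n): 1/(2+0), 1/(4+0), ... decreasing -> max = 1/2 (n=2).
- Negative terms (odd n): -1/(1+0), -1/(3+0), ... increasing -> min = -1 (n=1).
- So sup = 1/2 (attained at n=2); inf = -1 (attained at n=1).
Conclusion: sup(S) = 1/2, attained in S.

1/2


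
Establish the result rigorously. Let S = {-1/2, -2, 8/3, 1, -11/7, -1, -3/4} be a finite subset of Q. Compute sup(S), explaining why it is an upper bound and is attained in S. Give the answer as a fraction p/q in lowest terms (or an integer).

S is finite, so sup(S) = max(S).
Sorted decreasing:
8/3, 1, -1/2, -3/4, -1, -11/7, -2
The extremum is 8/3.
For every x in S, x <= 8/3. And 8/3 is in S, so it is attained.
Therefore sup(S) = 8/3.

8/3


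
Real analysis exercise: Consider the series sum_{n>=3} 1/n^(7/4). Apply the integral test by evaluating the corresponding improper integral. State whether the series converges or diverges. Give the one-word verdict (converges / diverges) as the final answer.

Let f(x) = x^(-7/4). Then f is positive, continuous, and decreasing on [3, infinity), so the integral test applies.
Compute the improper integral int_{3}^infinity f(x) dx:
  antiderivative F(x) = -4/(3*x^(3/4)).
  As x -> infinity, F(x) -> 0 (since p = 7/4 > 1).
  So int = F(infinity) - F(3) = 0 - (-4*3^(1/4)/9) = 4*3^(1/4)/9.
  Finite, so by the integral test, the series converges.

converges


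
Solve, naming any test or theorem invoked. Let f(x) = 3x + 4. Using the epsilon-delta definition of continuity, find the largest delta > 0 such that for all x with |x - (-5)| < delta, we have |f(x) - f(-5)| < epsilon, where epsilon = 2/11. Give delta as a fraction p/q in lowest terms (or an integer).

We compute f(-5) = 3*(-5) + 4 = -11.
|f(x) - f(-5)| = |3x + 4 - (-11)| = |3(x - (-5))| = 3|x - (-5)|.
We need 3|x - (-5)| < 2/11, i.e. |x - (-5)| < 2/11 / 3 = 2/33.
So any delta <= 2/33 works. Conversely, if delta > 2/33, then x = -5 + 2/33 satisfies |x - (-5)| = 2/33 < delta but |f(x) - f(-5)| = 3 * 2/33 = 2/11, which is not < 2/11; so no larger delta works.
Hence the largest such delta is 2/33.

2/33


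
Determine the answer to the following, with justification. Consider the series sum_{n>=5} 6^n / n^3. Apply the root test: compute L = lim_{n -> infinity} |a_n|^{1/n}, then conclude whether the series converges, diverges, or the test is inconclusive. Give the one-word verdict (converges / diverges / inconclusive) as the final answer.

Let a_n denote the general term. Form |a_n|^(1/n) and simplify:
|a_n|^(1/n) = 6/n^(3/n)
Take the limit as n -> infinity: L = 6.
Since L = 6 > 1, the root test implies divergence.

diverges


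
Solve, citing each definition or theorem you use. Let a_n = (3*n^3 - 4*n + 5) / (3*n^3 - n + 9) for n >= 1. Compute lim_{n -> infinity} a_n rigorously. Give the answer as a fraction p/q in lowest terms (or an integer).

Divide numerator and denominator by n^3, the highest power:
numerator / n^3 = 3 - 4/n^2 + 5/n^3
denominator / n^3 = 3 - 1/n^2 + 9/n^3
As n -> infinity, all terms of the form c/n^k (k >= 1) tend to 0.
So numerator / n^3 -> 3 and denominator / n^3 -> 3.
Therefore lim a_n = 1.

1


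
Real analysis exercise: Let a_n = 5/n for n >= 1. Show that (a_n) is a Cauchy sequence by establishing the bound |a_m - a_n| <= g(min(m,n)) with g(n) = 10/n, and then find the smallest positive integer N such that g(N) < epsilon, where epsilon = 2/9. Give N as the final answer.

For any m, n >= 1, by the triangle inequality:
|a_m - a_n| = |5/m - 5/n| <= 5*1/m + 5*1/n <= 10/min(m,n).
So g(n) = 10/n bounds the Cauchy difference. Since g(n) -> 0, (a_n) is Cauchy.
Now solve g(N) < 2/9: 10/N < 2/9 <=> N > 10 / (2/9) = 45.
The smallest integer strictly greater than 45 is N = 46.
Check: g(46) = 10/46 = 5/23 < 2/9; g(45) = 2/9 >= 2/9. So N = 46.

46


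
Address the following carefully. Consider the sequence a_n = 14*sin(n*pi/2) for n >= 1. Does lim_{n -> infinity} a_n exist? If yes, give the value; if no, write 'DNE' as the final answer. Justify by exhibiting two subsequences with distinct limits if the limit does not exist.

Examine the behaviour of a_n along subsequences.
a_{4k+1} = 14*sin(pi/2 + 2k*pi) = 14 -> 14. a_{4k+3} = 14*sin(3pi/2 + 2k*pi) = -14 -> -14.
Since these two subsequential limits are 14 and -14, distinct, the full sequence cannot converge (a convergent sequence has all subsequences tending to the same limit). So lim a_n does not exist.

DNE


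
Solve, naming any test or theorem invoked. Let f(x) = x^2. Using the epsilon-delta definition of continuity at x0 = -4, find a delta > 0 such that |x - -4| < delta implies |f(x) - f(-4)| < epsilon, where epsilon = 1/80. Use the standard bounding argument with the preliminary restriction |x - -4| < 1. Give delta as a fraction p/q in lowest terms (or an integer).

Factor: |x^2 - (-4)^2| = |x - -4| * |x + -4|.
Impose |x - -4| < 1 first. Then |x + -4| = |(x - -4) + 2*(-4)| <= |x - -4| + 2*|-4| < 1 + 8 = 9.
So |x^2 - (-4)^2| < delta * 9.
We need delta * 9 <= 1/80, i.e. delta <= 1/80/9 = 1/720.
Since 1/720 < 1, this is tighter than 1; take delta = 1/720.
So delta = 1/720 works.

1/720


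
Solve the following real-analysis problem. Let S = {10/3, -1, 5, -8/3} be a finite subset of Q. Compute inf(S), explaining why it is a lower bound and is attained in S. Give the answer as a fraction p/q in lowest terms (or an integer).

S is finite, so inf(S) = min(S).
Sorted increasing:
-8/3, -1, 10/3, 5
The extremum is -8/3.
For every x in S, x >= -8/3. And -8/3 is in S, so it is attained.
Therefore inf(S) = -8/3.

-8/3


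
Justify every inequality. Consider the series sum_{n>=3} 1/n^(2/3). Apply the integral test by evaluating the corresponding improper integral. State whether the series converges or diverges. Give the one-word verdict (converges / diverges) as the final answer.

Let f(x) = x^(-2/3). Then f is positive, continuous, and decreasing on [3, infinity), so the integral test applies.
Compute the improper integral int_{3}^infinity f(x) dx:
  antiderivative F(x) = 3*x^(1/3).
  As x -> infinity, F(x) -> infinity (since p = 2/3 < 1).
  So the integral diverges. By the integral test, the series diverges.

diverges


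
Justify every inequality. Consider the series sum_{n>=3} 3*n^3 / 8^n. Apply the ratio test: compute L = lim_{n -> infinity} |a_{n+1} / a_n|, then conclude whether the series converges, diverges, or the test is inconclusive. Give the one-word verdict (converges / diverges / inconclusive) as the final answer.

Let a_n denote the general term. Form the ratio a_{n+1}/a_n and simplify:
a_{n+1}/a_n = (n + 1)^3/(8*n^3)
Take the limit as n -> infinity: L = 1/8.
Since L = 1/8 < 1, the ratio test implies the series converges.

converges


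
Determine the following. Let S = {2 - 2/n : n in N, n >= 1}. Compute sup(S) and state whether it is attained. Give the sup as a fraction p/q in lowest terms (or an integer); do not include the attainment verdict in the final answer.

Analysis:
- Values: 0, 1, 4/3, 3/2, ... strictly increasing.
- Minimum is 0 (n=1); inf = 0 (attained).
- 2 - 2/n -> 2 from below; sup = 2, not attained.
Conclusion: sup(S) = 2, not attained in S.

2


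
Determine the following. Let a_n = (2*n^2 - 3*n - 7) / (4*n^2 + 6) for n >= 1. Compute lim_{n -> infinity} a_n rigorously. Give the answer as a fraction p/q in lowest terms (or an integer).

Divide numerator and denominator by n^2, the highest power:
numerator / n^2 = 2 - 3/n - 7/n^2
denominator / n^2 = 4 + 6/n^2
As n -> infinity, all terms of the form c/n^k (k >= 1) tend to 0.
So numerator / n^2 -> 2 and denominator / n^2 -> 4.
Therefore lim a_n = 1/2.

1/2


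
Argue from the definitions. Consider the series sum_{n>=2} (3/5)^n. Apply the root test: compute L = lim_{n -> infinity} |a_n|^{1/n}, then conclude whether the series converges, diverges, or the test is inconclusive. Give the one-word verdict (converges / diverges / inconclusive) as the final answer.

Let a_n denote the general term. Form |a_n|^(1/n) and simplify:
|a_n|^(1/n) = 3/5
Take the limit as n -> infinity: L = 3/5.
Since L = 3/5 < 1, the root test implies convergence.

converges


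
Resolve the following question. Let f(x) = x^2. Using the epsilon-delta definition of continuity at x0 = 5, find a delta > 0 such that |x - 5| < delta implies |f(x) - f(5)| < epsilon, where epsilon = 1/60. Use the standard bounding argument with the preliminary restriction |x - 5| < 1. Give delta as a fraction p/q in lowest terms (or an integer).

Factor: |x^2 - (5)^2| = |x - 5| * |x + 5|.
Impose |x - 5| < 1 first. Then |x + 5| = |(x - 5) + 2*(5)| <= |x - 5| + 2*|5| < 1 + 10 = 11.
So |x^2 - (5)^2| < delta * 11.
We need delta * 11 <= 1/60, i.e. delta <= 1/60/11 = 1/660.
Since 1/660 < 1, this is tighter than 1; take delta = 1/660.
So delta = 1/660 works.

1/660


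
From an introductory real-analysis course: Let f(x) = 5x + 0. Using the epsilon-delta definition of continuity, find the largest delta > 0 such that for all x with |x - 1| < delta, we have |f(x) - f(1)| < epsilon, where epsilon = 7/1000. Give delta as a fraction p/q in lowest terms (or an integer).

We compute f(1) = 5*(1) + 0 = 5.
|f(x) - f(1)| = |5x + 0 - (5)| = |5(x - 1)| = 5|x - 1|.
We need 5|x - 1| < 7/1000, i.e. |x - 1| < 7/1000 / 5 = 7/5000.
So any delta <= 7/5000 works. Conversely, if delta > 7/5000, then x = 1 + 7/5000 satisfies |x - 1| = 7/5000 < delta but |f(x) - f(1)| = 5 * 7/5000 = 7/1000, which is not < 7/1000; so no larger delta works.
Hence the largest such delta is 7/5000.

7/5000


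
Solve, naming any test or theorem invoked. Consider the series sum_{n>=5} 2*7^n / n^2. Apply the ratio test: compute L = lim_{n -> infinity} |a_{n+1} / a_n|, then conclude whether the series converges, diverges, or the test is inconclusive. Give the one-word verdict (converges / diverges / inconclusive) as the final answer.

Let a_n denote the general term. Form the ratio a_{n+1}/a_n and simplify:
a_{n+1}/a_n = 7*n^2/(n + 1)^2
Take the limit as n -> infinity: L = 7.
Since L = 7 > 1 (or L = infinity), the ratio test implies the series diverges.

diverges


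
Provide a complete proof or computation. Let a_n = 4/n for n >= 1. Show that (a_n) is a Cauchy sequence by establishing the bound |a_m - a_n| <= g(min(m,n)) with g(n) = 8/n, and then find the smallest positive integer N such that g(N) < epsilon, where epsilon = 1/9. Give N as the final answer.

For any m, n >= 1, by the triangle inequality:
|a_m - a_n| = |4/m - 4/n| <= 4*1/m + 4*1/n <= 8/min(m,n).
So g(n) = 8/n bounds the Cauchy difference. Since g(n) -> 0, (a_n) is Cauchy.
Now solve g(N) < 1/9: 8/N < 1/9 <=> N > 8 / (1/9) = 72.
The smallest integer strictly greater than 72 is N = 73.
Check: g(73) = 8/73 = 8/73 < 1/9; g(72) = 1/9 >= 1/9. So N = 73.

73


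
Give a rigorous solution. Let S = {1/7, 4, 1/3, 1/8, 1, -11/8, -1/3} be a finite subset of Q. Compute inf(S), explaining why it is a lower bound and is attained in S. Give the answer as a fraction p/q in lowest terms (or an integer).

S is finite, so inf(S) = min(S).
Sorted increasing:
-11/8, -1/3, 1/8, 1/7, 1/3, 1, 4
The extremum is -11/8.
For every x in S, x >= -11/8. And -11/8 is in S, so it is attained.
Therefore inf(S) = -11/8.

-11/8


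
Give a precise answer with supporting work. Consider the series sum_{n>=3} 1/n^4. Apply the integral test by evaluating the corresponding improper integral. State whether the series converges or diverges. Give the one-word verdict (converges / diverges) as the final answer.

Let f(x) = x^(-4). Then f is positive, continuous, and decreasing on [3, infinity), so the integral test applies.
Compute the improper integral int_{3}^infinity f(x) dx:
  antiderivative F(x) = -1/(3*x^3).
  As x -> infinity, F(x) -> 0 (since p = 4 > 1).
  So int = F(infinity) - F(3) = 0 - (-1/81) = 1/81.
  Finite, so by the integral test, the series converges.

converges


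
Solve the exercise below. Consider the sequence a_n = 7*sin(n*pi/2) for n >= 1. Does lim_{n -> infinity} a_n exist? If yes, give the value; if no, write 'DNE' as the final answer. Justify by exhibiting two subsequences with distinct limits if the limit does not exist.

Examine the behaviour of a_n along subsequences.
a_{4k+1} = 7*sin(pi/2 + 2k*pi) = 7 -> 7. a_{4k+3} = 7*sin(3pi/2 + 2k*pi) = -7 -> -7.
Since these two subsequential limits are 7 and -7, distinct, the full sequence cannot converge (a convergent sequence has all subsequences tending to the same limit). So lim a_n does not exist.

DNE


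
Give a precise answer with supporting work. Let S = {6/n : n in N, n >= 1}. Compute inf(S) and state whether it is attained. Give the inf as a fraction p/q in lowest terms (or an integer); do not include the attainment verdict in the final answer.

Analysis:
- Values: 6, 3, 2, 3/2, ... strictly decreasing.
- The maximum is 6 (n=1); sup = 6 (attained).
- The set is bounded below by 0; 6/n -> 0 so 0 is the greatest lower bound.
- 0 is not in the set, so inf = 0 is not attained.
Conclusion: inf(S) = 0, not attained in S.

0


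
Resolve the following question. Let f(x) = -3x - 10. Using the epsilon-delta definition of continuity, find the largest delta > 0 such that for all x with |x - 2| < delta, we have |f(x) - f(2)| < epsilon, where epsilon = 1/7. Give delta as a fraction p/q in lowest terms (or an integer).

We compute f(2) = -3*(2) - 10 = -16.
|f(x) - f(2)| = |-3x - 10 - (-16)| = |-3(x - 2)| = 3|x - 2|.
We need 3|x - 2| < 1/7, i.e. |x - 2| < 1/7 / 3 = 1/21.
So any delta <= 1/21 works. Conversely, if delta > 1/21, then x = 2 + 1/21 satisfies |x - 2| = 1/21 < delta but |f(x) - f(2)| = 3 * 1/21 = 1/7, which is not < 1/7; so no larger delta works.
Hence the largest such delta is 1/21.

1/21


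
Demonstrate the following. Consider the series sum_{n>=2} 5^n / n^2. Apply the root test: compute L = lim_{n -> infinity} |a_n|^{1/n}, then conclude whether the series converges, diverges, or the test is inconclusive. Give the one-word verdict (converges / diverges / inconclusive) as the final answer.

Let a_n denote the general term. Form |a_n|^(1/n) and simplify:
|a_n|^(1/n) = 5/n^(2/n)
Take the limit as n -> infinity: L = 5.
Since L = 5 > 1, the root test implies divergence.

diverges


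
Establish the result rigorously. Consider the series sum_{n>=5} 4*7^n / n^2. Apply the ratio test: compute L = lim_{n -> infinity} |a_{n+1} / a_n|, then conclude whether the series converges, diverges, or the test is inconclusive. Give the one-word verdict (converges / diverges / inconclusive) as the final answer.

Let a_n denote the general term. Form the ratio a_{n+1}/a_n and simplify:
a_{n+1}/a_n = 7*n^2/(n + 1)^2
Take the limit as n -> infinity: L = 7.
Since L = 7 > 1 (or L = infinity), the ratio test implies the series diverges.

diverges


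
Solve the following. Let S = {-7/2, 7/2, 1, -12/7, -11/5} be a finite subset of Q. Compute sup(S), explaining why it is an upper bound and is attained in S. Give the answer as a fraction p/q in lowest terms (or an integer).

S is finite, so sup(S) = max(S).
Sorted decreasing:
7/2, 1, -12/7, -11/5, -7/2
The extremum is 7/2.
For every x in S, x <= 7/2. And 7/2 is in S, so it is attained.
Therefore sup(S) = 7/2.

7/2
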